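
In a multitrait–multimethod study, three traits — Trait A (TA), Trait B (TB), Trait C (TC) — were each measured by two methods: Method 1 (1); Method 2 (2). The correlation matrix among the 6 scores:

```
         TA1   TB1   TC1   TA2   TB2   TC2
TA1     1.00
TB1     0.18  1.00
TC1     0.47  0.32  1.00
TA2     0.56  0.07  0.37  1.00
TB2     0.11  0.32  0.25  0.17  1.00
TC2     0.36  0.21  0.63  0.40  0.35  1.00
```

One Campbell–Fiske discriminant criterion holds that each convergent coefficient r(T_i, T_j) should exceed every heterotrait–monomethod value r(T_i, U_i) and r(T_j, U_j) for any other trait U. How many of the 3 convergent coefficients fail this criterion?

Convergent coefficients and their comparison sets:
TA (methods 1·2): 0.56 vs {0.18, 0.17, 0.47, 0.40} → pass.
TB (methods 1·2): 0.32 vs {0.18, 0.17, 0.32, 0.35} → fail.
TC (methods 1·2): 0.63 vs {0.47, 0.40, 0.32, 0.35} → pass.
1 of 3 fail.

1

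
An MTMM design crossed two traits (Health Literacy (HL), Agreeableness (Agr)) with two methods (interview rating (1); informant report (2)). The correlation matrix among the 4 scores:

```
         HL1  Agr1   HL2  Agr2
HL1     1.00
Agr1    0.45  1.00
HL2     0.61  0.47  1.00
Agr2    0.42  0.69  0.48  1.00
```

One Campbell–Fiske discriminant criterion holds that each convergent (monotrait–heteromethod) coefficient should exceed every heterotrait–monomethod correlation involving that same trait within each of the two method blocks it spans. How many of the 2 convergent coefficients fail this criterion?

Checking each validity diagonal entry against its comparison values:
HL (methods 1·2): 0.61 vs {0.45, 0.48} → pass.
Agr (methods 1·2): 0.69 vs {0.45, 0.48} → pass.
0 of 2 fail.

0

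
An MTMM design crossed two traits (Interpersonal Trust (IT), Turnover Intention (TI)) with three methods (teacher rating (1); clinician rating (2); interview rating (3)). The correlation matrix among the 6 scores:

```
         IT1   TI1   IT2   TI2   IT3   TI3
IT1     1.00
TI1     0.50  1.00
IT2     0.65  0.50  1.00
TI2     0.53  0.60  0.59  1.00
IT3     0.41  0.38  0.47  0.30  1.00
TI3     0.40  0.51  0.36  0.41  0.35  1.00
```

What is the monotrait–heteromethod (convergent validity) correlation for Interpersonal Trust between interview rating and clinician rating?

Same trait (IT), different methods: r(IT3, IT2) = 0.47.

0.47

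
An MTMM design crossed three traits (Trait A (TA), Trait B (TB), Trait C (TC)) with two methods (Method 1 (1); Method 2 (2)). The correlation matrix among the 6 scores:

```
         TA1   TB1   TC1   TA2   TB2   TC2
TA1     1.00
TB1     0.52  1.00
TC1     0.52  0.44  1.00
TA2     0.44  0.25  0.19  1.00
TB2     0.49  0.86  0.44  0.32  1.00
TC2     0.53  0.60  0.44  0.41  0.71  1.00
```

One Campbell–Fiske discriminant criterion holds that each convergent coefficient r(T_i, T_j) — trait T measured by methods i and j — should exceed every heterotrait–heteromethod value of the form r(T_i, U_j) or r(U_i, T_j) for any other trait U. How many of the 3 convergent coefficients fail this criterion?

2

Each convergent coefficient versus the relevant comparison correlations:
TA (methods 1·2): 0.44 vs {0.49, 0.25, 0.53, 0.19} → fail.
TB (methods 1·2): 0.86 vs {0.25, 0.49, 0.60, 0.44} → pass.
TC (methods 1·2): 0.44 vs {0.19, 0.53, 0.44, 0.60} → fail.
2 of 3 fail.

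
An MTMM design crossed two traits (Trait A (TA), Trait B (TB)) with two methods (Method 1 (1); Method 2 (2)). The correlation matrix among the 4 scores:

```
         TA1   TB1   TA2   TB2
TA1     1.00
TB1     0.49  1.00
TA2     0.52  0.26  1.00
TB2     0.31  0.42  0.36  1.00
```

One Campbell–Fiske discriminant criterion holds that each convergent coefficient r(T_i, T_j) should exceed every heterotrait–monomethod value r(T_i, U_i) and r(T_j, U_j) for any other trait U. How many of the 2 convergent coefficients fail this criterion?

1

Convergent coefficients and their comparison sets:
TA (methods 1·2): 0.52 vs {0.49, 0.36} → pass.
TB (methods 1·2): 0.42 vs {0.49, 0.36} → fail.
1 of 2 fail.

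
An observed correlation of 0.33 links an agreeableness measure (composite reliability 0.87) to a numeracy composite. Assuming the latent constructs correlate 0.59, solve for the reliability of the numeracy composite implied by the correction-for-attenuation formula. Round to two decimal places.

r_true = r_obs / √(r_xx · r_yy) ⇒ 0.59 = 0.33 / √(0.87 · r_yy).
√(0.87 · r_yy) = 0.33 / 0.59 = 0.5593; 0.87 · r_yy = 0.3128; r_yy = 0.3128 / 0.87 ≈ 0.36.

0.36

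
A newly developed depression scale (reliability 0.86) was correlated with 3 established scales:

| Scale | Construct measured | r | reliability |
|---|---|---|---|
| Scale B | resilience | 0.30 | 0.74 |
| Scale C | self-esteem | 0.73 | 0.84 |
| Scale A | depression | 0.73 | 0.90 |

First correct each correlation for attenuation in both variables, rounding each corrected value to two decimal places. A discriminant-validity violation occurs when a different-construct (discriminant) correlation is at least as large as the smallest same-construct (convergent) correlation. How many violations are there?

1

Disattenuated r (r / √(r_scale · r_new)):
  Scale B (disc): 0.30 / √(0.74·0.86) = 0.38
  Scale C (disc): 0.73 / √(0.84·0.86) = 0.86
  Scale A (conv): 0.73 / √(0.90·0.86) = 0.83
Smallest convergent = 0.83. Discriminant values: 0.38, 0.86; count ≥ 0.83 → 1.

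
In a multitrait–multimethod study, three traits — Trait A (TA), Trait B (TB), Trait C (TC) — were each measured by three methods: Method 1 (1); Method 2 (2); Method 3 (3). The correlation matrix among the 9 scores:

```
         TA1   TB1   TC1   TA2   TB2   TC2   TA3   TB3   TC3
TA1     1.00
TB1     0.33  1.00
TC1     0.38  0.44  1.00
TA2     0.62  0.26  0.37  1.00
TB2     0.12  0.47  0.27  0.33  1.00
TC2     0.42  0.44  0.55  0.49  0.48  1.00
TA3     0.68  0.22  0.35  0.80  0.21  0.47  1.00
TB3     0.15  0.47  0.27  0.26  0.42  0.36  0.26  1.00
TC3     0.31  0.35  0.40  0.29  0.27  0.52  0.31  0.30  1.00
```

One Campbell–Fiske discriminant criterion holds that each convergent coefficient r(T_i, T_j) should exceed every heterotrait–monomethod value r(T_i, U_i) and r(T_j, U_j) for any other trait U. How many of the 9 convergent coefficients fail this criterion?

Checking each validity diagonal entry against its comparison values:
TA (methods 1·2): 0.62 vs {0.33, 0.33, 0.38, 0.49} → pass.
TA (methods 1·3): 0.68 vs {0.33, 0.26, 0.38, 0.31} → pass.
TA (methods 2·3): 0.80 vs {0.33, 0.26, 0.49, 0.31} → pass.
TB (methods 1·2): 0.47 vs {0.33, 0.33, 0.44, 0.48} → fail.
TB (methods 1·3): 0.47 vs {0.33, 0.26, 0.44, 0.30} → pass.
TB (methods 2·3): 0.42 vs {0.33, 0.26, 0.48, 0.30} → fail.
TC (methods 1·2): 0.55 vs {0.38, 0.49, 0.44, 0.48} → pass.
TC (methods 1·3): 0.40 vs {0.38, 0.31, 0.44, 0.30} → fail.
TC (methods 2·3): 0.52 vs {0.49, 0.31, 0.48, 0.30} → pass.
3 of 9 fail.

3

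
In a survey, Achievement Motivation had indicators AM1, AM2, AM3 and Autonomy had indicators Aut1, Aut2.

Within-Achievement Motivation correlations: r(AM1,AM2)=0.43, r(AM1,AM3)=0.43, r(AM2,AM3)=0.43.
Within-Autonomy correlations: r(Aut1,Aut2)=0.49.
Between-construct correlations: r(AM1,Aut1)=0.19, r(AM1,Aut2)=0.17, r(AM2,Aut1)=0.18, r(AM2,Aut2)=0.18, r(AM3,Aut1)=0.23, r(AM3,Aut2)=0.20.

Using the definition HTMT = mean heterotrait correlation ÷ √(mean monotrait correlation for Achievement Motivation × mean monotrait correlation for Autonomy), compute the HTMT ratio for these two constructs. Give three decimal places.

0.418

Mean heterotrait r = 1.15/6 = 0.1917.
Mean within-AM = 1.29/3 = 0.4300; mean within-Aut = 0.49/1 = 0.4900.
Geometric mean = √(0.4300 × 0.4900) = 0.4590.
HTMT = 0.1917 / 0.4590 = 0.418.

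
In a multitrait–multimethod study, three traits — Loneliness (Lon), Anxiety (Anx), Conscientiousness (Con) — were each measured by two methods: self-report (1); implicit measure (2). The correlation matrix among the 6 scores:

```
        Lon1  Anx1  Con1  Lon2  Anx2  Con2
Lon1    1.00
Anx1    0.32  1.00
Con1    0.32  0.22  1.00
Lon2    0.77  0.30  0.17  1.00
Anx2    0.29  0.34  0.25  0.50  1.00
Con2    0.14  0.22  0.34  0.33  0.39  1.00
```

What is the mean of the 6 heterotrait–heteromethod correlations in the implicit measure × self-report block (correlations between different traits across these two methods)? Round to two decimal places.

HTHM values (method 2 × method 1): 0.30, 0.17, 0.29, 0.25, 0.14, 0.22; mean = 1.37/6 = 0.23.

0.23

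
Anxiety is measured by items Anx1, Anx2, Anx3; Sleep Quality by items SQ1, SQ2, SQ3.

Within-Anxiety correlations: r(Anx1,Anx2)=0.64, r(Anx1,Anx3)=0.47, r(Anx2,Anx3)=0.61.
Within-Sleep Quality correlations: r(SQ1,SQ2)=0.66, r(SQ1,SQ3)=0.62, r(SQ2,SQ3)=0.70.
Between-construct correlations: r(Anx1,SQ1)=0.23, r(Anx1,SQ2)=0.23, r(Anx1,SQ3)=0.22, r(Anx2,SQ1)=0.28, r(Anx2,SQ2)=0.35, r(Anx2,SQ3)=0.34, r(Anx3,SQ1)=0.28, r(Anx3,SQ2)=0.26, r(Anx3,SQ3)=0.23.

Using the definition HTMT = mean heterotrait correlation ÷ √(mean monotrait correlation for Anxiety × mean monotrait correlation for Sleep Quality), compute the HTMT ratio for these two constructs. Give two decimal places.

Mean heterotrait r = 2.42/9 = 0.2689.
Mean within-Anx = 1.72/3 = 0.5733; mean within-SQ = 1.98/3 = 0.6600.
Geometric mean = √(0.5733 × 0.6600) = 0.6151.
HTMT = 0.2689 / 0.6151 = 0.44.

0.44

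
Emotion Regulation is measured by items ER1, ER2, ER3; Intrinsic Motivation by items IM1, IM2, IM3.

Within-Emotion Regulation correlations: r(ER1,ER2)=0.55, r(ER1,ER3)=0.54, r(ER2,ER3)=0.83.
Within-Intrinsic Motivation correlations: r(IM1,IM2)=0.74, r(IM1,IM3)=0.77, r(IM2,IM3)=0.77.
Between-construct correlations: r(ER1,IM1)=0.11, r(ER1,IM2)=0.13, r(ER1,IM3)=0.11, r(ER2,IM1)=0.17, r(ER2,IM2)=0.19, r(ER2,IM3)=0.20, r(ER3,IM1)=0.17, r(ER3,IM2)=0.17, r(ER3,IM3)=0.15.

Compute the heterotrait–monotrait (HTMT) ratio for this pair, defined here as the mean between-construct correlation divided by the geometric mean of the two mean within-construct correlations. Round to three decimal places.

Mean heterotrait r = 1.40/9 = 0.1556.
Mean within-ER = 1.92/3 = 0.6400; mean within-IM = 2.28/3 = 0.7600.
Geometric mean = √(0.6400 × 0.7600) = 0.6974.
HTMT = 0.1556 / 0.6974 = 0.223.

0.223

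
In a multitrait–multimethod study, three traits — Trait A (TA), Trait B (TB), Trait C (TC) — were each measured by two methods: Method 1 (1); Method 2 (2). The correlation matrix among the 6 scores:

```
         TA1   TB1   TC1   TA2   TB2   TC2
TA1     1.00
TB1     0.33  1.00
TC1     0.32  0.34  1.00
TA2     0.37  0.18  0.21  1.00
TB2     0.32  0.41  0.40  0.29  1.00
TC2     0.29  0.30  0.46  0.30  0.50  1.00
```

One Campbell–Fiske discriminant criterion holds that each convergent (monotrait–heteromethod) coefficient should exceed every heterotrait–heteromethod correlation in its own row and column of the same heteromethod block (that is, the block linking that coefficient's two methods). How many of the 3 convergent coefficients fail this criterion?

Checking each validity diagonal entry against its comparison values:
TA (methods 1·2): 0.37 vs {0.32, 0.18, 0.29, 0.21} → pass.
TB (methods 1·2): 0.41 vs {0.18, 0.32, 0.30, 0.40} → pass.
TC (methods 1·2): 0.46 vs {0.21, 0.29, 0.40, 0.30} → pass.
0 of 3 fail.

0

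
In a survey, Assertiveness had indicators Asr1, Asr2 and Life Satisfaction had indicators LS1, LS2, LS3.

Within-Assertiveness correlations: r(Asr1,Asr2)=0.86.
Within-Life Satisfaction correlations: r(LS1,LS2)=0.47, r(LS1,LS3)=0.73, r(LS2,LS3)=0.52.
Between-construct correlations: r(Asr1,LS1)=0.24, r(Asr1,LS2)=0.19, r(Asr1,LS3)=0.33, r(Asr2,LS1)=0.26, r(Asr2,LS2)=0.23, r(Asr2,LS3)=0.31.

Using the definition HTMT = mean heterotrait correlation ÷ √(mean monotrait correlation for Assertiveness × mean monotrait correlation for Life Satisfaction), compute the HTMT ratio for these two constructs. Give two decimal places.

0.37

Mean heterotrait r = 1.56/6 = 0.2600.
Mean within-Asr = 0.86/1 = 0.8600; mean within-LS = 1.72/3 = 0.5733.
Geometric mean = √(0.8600 × 0.5733) = 0.7022.
HTMT = 0.2600 / 0.7022 = 0.37.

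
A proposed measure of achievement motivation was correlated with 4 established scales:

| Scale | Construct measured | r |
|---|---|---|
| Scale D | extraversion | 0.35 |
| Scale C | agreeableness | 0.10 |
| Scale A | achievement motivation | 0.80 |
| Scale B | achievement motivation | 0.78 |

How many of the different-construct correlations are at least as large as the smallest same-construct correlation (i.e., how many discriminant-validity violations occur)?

Convergent (same construct = achievement motivation): Scale A, Scale B.
Smallest convergent = 0.78. Discriminant values: 0.35, 0.10; count ≥ 0.78 → 0.

0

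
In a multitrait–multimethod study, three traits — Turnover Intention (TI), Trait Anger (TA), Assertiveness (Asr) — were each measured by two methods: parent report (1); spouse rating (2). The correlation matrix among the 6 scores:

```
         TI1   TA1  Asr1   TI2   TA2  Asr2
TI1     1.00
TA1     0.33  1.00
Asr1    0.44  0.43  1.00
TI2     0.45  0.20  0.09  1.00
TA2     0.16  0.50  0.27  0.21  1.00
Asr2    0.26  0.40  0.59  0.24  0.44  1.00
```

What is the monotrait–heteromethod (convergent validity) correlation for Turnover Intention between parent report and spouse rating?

0.45

Same trait (TI), different methods: r(TI1, TI2) = 0.45.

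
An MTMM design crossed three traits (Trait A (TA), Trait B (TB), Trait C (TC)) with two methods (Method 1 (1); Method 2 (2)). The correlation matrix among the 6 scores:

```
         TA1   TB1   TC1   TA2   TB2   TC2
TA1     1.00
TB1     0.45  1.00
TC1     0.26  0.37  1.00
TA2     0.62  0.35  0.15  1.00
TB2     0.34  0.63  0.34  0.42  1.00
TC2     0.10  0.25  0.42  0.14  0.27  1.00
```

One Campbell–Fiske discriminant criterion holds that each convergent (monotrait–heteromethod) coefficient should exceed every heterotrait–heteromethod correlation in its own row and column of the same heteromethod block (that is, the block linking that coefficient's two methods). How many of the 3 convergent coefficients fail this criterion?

0

Each convergent coefficient versus the relevant comparison correlations:
TA (methods 1·2): 0.62 vs {0.34, 0.35, 0.10, 0.15} → pass.
TB (methods 1·2): 0.63 vs {0.35, 0.34, 0.25, 0.34} → pass.
TC (methods 1·2): 0.42 vs {0.15, 0.10, 0.34, 0.25} → pass.
0 of 3 fail.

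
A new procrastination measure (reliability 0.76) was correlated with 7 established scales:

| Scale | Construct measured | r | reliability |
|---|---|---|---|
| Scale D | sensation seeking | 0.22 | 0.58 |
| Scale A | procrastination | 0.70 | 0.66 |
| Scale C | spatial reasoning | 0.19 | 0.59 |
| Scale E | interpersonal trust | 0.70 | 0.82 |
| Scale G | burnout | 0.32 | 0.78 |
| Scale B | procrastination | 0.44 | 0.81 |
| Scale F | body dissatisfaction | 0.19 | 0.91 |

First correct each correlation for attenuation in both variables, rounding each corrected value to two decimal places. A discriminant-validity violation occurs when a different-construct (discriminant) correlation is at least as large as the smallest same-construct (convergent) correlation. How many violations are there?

1

Disattenuated r (r / √(r_scale · r_new)):
  Scale D (disc): 0.22 / √(0.58·0.76) = 0.33
  Scale A (conv): 0.70 / √(0.66·0.76) = 0.99
  Scale C (disc): 0.19 / √(0.59·0.76) = 0.28
  Scale E (disc): 0.70 / √(0.82·0.76) = 0.89
  Scale G (disc): 0.32 / √(0.78·0.76) = 0.42
  Scale B (conv): 0.44 / √(0.81·0.76) = 0.56
  Scale F (disc): 0.19 / √(0.91·0.76) = 0.23
Smallest convergent = 0.56. Discriminant values: 0.33, 0.28, 0.89, 0.42, 0.23; count ≥ 0.56 → 1.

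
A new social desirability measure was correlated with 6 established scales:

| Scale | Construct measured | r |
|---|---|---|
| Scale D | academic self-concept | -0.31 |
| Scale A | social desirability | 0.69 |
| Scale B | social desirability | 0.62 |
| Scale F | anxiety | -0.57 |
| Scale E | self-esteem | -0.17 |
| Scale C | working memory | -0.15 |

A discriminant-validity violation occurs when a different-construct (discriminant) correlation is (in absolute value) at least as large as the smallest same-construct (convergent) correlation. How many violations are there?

0

Convergent (same construct = social desirability): Scale A, Scale B.
Smallest convergent = 0.62. Discriminant |r|: 0.31, 0.57, 0.17, 0.15; count ≥ 0.62 → 0.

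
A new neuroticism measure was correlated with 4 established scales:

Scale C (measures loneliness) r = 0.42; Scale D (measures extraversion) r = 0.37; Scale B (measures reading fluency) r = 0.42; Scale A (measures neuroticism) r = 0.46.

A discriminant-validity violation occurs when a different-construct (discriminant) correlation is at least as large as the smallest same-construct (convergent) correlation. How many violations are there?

0

Convergent (same construct = neuroticism): Scale A.
Smallest convergent = 0.46. Discriminant values: 0.42, 0.37, 0.42; count ≥ 0.46 → 0.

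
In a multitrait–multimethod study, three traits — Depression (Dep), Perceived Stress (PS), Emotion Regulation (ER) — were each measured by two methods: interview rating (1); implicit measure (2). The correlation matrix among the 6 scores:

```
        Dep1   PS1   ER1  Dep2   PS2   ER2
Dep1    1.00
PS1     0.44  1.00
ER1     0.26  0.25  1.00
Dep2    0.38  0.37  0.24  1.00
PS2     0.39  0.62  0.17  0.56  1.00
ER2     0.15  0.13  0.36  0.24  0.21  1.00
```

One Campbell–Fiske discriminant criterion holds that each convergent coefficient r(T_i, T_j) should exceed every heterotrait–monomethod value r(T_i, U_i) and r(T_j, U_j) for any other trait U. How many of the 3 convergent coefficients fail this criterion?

Each convergent coefficient versus the relevant comparison correlations:
Dep (methods 1·2): 0.38 vs {0.44, 0.56, 0.26, 0.24} → fail.
PS (methods 1·2): 0.62 vs {0.44, 0.56, 0.25, 0.21} → pass.
ER (methods 1·2): 0.36 vs {0.26, 0.24, 0.25, 0.21} → pass.
1 of 3 fail.

1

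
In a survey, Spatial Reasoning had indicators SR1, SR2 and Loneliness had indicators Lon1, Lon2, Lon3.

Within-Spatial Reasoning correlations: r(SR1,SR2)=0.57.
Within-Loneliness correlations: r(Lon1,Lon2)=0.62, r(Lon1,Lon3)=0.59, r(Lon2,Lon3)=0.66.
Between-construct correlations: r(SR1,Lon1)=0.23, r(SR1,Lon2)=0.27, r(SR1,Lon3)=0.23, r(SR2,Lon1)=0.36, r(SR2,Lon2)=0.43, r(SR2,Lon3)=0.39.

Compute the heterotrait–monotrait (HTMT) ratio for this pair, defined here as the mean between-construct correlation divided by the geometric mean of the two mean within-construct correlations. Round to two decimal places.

0.53

Mean between = 1.91/6 = 0.3183.
Mean within-SR = 0.57/1 = 0.5700; mean within-Lon = 1.87/3 = 0.6233.
Geometric mean = √(0.5700 × 0.6233) = 0.5961.
HTMT = 0.3183 / 0.5961 = 0.53.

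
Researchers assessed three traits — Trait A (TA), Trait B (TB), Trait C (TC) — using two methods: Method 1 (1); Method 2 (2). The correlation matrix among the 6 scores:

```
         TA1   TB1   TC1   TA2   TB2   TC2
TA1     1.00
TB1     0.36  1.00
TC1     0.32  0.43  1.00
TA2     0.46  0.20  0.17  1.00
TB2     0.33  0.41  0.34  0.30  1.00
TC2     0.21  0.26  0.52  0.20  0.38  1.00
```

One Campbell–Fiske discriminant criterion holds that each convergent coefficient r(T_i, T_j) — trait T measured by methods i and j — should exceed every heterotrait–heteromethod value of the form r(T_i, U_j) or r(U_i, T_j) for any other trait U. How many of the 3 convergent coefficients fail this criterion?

0

Checking each validity diagonal entry against its comparison values:
TA (methods 1·2): 0.46 vs {0.33, 0.20, 0.21, 0.17} → pass.
TB (methods 1·2): 0.41 vs {0.20, 0.33, 0.26, 0.34} → pass.
TC (methods 1·2): 0.52 vs {0.17, 0.21, 0.34, 0.26} → pass.
0 of 3 fail.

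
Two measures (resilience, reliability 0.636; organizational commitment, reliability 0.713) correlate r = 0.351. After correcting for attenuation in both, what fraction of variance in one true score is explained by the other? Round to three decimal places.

0.272

Disattenuated r = 0.351 / √(0.636 × 0.713) = 0.351 / 0.6734 = 0.5212.
Shared true-score variance = 0.5212² = 0.2716 ≈ 0.272.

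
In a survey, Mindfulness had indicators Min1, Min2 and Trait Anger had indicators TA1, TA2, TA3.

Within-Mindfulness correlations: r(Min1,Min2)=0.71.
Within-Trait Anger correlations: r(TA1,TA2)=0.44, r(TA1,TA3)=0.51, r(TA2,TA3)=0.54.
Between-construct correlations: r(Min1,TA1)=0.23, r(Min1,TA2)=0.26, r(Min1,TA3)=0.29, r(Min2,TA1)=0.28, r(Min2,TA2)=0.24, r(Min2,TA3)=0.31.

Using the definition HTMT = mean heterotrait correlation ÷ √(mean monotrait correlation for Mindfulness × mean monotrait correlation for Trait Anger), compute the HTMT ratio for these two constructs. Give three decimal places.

0.452

Mean between = 1.61/6 = 0.2683.
Mean within-Min = 0.71/1 = 0.7100; mean within-TA = 1.49/3 = 0.4967.
Geometric mean = √(0.7100 × 0.4967) = 0.5938.
HTMT = 0.2683 / 0.5938 = 0.452.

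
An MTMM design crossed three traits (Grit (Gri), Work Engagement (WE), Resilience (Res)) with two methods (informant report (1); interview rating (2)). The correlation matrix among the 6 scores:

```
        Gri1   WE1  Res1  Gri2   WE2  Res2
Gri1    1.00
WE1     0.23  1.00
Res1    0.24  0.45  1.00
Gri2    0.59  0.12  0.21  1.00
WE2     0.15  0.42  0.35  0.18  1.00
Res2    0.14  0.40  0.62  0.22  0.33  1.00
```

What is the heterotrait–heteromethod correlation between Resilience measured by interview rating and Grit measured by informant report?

0.14

Different traits and methods: r(Res2, Gri1) = 0.14.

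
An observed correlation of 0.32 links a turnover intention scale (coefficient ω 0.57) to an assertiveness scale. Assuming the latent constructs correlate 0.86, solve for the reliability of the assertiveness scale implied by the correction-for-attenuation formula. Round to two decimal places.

r_true = r_obs / √(r_xx · r_yy) ⇒ 0.86 = 0.32 / √(0.57 · r_yy).
√(0.57 · r_yy) = 0.32 / 0.86 = 0.3721; 0.57 · r_yy = 0.1385; r_yy = 0.1385 / 0.57 ≈ 0.24.

0.24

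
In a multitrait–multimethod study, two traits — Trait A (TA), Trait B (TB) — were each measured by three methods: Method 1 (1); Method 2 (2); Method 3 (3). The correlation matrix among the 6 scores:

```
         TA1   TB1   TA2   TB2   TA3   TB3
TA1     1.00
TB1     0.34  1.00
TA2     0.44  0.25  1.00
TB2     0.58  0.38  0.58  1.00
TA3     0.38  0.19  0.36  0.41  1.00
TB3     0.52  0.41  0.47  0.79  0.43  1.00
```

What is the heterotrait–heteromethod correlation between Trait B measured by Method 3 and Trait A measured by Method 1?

0.52

Different traits and methods: r(TB3, TA1) = 0.52.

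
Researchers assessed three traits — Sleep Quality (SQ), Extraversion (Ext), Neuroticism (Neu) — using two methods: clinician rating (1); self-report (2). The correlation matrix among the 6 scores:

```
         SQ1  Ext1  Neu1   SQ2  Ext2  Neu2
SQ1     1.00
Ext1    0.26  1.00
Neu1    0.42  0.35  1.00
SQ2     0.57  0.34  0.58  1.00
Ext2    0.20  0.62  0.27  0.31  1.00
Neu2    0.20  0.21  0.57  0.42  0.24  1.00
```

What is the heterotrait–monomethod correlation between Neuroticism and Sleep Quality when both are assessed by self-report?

0.42

Different traits, same method: r(Neu2, SQ2) = 0.42.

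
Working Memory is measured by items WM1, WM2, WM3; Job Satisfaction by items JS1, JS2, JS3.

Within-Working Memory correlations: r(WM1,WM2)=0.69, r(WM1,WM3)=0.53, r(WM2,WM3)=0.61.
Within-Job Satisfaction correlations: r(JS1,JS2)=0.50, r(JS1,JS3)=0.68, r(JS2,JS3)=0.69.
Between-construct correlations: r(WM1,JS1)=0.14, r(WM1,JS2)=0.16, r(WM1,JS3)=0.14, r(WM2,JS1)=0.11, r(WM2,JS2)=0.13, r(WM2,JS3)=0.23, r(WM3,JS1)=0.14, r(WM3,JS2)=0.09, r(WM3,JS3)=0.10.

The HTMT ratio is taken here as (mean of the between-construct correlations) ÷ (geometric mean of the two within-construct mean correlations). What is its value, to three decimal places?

Between-construct mean = 1.24/9 = 0.1378.
Mean within-WM = 1.83/3 = 0.6100; mean within-JS = 1.87/3 = 0.6233.
Geometric mean = √(0.6100 × 0.6233) = 0.6166.
HTMT = 0.1378 / 0.6166 = 0.223.

0.223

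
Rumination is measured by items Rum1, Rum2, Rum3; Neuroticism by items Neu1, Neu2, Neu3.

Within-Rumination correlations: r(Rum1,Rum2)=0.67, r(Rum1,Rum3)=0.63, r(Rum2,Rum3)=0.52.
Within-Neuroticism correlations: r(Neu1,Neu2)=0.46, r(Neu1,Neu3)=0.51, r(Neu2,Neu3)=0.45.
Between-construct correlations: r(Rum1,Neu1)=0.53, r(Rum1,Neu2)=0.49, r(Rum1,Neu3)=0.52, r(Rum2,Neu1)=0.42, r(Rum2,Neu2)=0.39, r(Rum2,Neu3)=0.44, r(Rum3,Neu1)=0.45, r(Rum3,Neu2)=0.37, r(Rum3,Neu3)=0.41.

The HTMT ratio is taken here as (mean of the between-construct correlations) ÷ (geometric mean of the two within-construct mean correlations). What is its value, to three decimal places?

0.834

Mean heterotrait r = 4.02/9 = 0.4467.
Mean within-Rum = 1.82/3 = 0.6067; mean within-Neu = 1.42/3 = 0.4733.
Geometric mean = √(0.6067 × 0.4733) = 0.5359.
HTMT = 0.4467 / 0.5359 = 0.834.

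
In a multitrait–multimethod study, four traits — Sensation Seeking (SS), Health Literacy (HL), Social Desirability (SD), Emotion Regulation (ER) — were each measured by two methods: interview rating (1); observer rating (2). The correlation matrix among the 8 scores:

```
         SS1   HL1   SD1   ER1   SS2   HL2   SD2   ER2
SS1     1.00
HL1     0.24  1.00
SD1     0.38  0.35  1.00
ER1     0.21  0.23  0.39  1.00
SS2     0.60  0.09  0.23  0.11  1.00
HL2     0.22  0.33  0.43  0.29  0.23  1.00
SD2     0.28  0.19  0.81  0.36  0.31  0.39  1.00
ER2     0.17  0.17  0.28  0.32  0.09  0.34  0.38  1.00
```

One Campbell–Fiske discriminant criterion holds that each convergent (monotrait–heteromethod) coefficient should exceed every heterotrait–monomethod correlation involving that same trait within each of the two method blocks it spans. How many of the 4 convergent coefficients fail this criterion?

2

Each convergent coefficient versus the relevant comparison correlations:
SS (methods 1·2): 0.60 vs {0.24, 0.23, 0.38, 0.31, 0.21, 0.09} → pass.
HL (methods 1·2): 0.33 vs {0.24, 0.23, 0.35, 0.39, 0.23, 0.34} → fail.
SD (methods 1·2): 0.81 vs {0.38, 0.31, 0.35, 0.39, 0.39, 0.38} → pass.
ER (methods 1·2): 0.32 vs {0.21, 0.09, 0.23, 0.34, 0.39, 0.38} → fail.
2 of 4 fail.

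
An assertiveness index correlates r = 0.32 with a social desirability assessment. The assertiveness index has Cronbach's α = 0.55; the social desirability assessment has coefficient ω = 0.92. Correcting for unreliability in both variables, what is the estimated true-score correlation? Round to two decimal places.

r_true = r_obs / √(r_xx · r_yy) = 0.32 / √(0.55 × 0.92) = 0.32 / √0.5060 = 0.32 / 0.7113 ≈ 0.45.

0.45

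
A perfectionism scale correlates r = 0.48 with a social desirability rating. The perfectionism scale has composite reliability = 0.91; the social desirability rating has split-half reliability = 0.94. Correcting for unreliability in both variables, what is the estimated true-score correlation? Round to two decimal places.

r_true = r_obs / √(r_xx · r_yy) = 0.48 / √(0.91 × 0.94) = 0.48 / √0.8554 = 0.48 / 0.9249 ≈ 0.52.

0.52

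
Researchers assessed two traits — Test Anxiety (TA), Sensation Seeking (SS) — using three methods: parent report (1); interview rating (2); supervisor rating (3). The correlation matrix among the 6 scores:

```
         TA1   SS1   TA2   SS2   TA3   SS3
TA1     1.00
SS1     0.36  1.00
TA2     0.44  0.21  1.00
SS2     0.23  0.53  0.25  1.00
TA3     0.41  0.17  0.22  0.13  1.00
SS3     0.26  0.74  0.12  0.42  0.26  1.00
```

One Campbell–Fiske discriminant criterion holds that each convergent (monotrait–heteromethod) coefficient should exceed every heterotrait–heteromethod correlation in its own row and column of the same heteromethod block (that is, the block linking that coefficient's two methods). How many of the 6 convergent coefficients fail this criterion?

Convergent coefficients and their comparison sets:
TA (methods 1·2): 0.44 vs {0.23, 0.21} → pass.
TA (methods 1·3): 0.41 vs {0.26, 0.17} → pass.
TA (methods 2·3): 0.22 vs {0.12, 0.13} → pass.
SS (methods 1·2): 0.53 vs {0.21, 0.23} → pass.
SS (methods 1·3): 0.74 vs {0.17, 0.26} → pass.
SS (methods 2·3): 0.42 vs {0.13, 0.12} → pass.
0 of 6 fail.

0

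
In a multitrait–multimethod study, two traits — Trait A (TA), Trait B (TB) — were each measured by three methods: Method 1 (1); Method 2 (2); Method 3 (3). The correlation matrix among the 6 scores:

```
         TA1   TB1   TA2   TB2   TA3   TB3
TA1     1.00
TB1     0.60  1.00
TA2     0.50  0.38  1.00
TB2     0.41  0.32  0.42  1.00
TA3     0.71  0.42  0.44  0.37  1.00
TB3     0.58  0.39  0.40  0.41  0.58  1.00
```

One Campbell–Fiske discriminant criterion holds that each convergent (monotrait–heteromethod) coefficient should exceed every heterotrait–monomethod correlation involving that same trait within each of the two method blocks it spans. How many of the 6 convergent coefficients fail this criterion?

5

Convergent coefficients and their comparison sets:
TA (methods 1·2): 0.50 vs {0.60, 0.42} → fail.
TA (methods 1·3): 0.71 vs {0.60, 0.58} → pass.
TA (methods 2·3): 0.44 vs {0.42, 0.58} → fail.
TB (methods 1·2): 0.32 vs {0.60, 0.42} → fail.
TB (methods 1·3): 0.39 vs {0.60, 0.58} → fail.
TB (methods 2·3): 0.41 vs {0.42, 0.58} → fail.
5 of 6 fail.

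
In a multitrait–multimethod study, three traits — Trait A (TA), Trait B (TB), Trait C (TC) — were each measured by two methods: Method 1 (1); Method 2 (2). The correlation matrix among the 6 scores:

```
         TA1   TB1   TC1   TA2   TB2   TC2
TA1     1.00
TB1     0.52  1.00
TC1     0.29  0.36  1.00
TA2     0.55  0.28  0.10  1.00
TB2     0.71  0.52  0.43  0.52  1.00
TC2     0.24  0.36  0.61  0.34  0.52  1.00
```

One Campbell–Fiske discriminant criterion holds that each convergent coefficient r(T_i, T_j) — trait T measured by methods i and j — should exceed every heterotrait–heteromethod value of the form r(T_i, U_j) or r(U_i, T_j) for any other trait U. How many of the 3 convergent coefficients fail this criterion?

Convergent coefficients and their comparison sets:
TA (methods 1·2): 0.55 vs {0.71, 0.28, 0.24, 0.10} → fail.
TB (methods 1·2): 0.52 vs {0.28, 0.71, 0.36, 0.43} → fail.
TC (methods 1·2): 0.61 vs {0.10, 0.24, 0.43, 0.36} → pass.
2 of 3 fail.

2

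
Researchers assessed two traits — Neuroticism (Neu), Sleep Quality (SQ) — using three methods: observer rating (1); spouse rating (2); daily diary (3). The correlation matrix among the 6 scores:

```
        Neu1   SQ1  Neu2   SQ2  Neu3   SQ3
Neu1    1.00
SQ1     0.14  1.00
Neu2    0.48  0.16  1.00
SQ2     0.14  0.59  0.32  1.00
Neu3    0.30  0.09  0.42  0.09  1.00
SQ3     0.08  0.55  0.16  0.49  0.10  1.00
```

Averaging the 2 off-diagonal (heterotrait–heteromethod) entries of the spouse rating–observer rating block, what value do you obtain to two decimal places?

0.15

HTHM values (method 2 × method 1): 0.16, 0.14; mean = 0.30/2 = 0.15.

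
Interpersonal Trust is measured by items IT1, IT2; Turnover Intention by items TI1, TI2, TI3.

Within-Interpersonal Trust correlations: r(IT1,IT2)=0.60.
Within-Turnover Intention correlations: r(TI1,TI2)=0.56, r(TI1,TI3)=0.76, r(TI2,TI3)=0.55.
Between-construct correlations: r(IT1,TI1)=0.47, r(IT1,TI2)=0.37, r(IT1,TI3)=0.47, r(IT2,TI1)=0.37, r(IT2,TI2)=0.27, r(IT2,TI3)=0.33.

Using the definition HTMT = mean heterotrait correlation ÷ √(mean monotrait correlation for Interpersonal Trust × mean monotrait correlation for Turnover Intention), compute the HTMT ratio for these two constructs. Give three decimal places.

0.621

Between-construct mean = 2.28/6 = 0.3800.
Mean within-IT = 0.60/1 = 0.6000; mean within-TI = 1.87/3 = 0.6233.
Geometric mean = √(0.6000 × 0.6233) = 0.6115.
HTMT = 0.3800 / 0.6115 = 0.621.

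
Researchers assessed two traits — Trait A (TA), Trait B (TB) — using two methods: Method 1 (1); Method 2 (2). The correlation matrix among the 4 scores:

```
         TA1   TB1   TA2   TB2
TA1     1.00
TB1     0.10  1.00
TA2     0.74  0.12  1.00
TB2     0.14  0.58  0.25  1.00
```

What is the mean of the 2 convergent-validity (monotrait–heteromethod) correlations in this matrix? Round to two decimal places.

0.66

Convergent values: 0.74, 0.58; mean = 1.32/2 = 0.66.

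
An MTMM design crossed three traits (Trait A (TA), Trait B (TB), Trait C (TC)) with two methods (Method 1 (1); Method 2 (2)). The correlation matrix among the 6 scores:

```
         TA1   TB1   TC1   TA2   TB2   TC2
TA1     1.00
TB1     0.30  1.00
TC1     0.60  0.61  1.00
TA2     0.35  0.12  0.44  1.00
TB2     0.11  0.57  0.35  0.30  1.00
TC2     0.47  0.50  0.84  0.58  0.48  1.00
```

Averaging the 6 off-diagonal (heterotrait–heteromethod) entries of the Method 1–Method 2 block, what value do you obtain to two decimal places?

0.33

HTHM values (method 1 × method 2): 0.11, 0.47, 0.12, 0.50, 0.44, 0.35; mean = 1.99/6 = 0.33.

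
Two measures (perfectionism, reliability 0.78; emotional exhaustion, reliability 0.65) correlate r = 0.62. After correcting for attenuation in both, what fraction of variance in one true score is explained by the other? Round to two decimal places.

0.76

Disattenuated r = 0.62 / √(0.78 × 0.65) = 0.62 / 0.7120 = 0.8708.
Shared true-score variance = 0.8708² = 0.7583 ≈ 0.76.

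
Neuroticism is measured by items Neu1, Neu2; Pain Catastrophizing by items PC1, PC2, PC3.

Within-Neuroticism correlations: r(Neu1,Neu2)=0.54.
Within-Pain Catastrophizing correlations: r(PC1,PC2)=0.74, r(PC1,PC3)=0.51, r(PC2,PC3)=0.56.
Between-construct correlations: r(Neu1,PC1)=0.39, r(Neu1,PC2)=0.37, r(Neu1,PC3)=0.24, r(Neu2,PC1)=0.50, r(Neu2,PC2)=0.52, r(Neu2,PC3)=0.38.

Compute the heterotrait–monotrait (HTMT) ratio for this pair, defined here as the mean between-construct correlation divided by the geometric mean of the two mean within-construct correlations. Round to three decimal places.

0.701

Mean between = 2.40/6 = 0.4000.
Mean within-Neu = 0.54/1 = 0.5400; mean within-PC = 1.81/3 = 0.6033.
Geometric mean = √(0.5400 × 0.6033) = 0.5708.
HTMT = 0.4000 / 0.5708 = 0.701.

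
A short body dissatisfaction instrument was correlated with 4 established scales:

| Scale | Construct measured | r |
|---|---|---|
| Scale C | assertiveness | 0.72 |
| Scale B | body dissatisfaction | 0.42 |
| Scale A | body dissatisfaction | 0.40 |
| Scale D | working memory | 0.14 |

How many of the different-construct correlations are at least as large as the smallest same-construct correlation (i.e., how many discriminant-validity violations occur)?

Convergent (same construct = body dissatisfaction): Scale B, Scale A.
Smallest convergent = 0.40. Discriminant values: 0.72, 0.14; count ≥ 0.40 → 1.

1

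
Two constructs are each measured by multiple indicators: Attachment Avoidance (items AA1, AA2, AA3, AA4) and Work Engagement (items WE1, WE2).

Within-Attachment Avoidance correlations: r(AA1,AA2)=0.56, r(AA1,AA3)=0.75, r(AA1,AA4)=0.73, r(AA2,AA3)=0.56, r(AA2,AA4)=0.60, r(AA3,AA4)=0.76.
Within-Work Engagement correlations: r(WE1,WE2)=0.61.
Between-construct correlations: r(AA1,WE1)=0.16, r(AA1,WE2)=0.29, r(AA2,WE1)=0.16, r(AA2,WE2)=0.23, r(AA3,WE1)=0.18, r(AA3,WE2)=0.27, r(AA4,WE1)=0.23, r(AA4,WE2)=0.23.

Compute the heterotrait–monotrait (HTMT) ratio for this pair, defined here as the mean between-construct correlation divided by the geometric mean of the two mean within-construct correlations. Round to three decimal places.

Mean between = 1.75/8 = 0.2188.
Mean within-AA = 3.96/6 = 0.6600; mean within-WE = 0.61/1 = 0.6100.
Geometric mean = √(0.6600 × 0.6100) = 0.6345.
HTMT = 0.2188 / 0.6345 = 0.345.

0.345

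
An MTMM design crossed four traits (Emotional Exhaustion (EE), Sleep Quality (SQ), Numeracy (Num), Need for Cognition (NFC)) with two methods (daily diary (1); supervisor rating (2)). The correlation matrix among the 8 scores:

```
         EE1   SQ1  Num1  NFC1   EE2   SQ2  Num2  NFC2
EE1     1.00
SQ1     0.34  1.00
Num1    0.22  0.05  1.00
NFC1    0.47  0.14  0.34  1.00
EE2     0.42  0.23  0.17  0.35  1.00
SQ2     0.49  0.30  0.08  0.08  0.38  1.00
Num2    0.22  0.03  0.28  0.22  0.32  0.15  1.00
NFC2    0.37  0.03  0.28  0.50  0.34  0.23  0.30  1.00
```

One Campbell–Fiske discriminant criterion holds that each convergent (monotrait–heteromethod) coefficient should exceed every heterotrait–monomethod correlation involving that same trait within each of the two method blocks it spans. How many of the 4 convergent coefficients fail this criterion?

3

Convergent coefficients and their comparison sets:
EE (methods 1·2): 0.42 vs {0.34, 0.38, 0.22, 0.32, 0.47, 0.34} → fail.
SQ (methods 1·2): 0.30 vs {0.34, 0.38, 0.05, 0.15, 0.14, 0.23} → fail.
Num (methods 1·2): 0.28 vs {0.22, 0.32, 0.05, 0.15, 0.34, 0.30} → fail.
NFC (methods 1·2): 0.50 vs {0.47, 0.34, 0.14, 0.23, 0.34, 0.30} → pass.
3 of 4 fail.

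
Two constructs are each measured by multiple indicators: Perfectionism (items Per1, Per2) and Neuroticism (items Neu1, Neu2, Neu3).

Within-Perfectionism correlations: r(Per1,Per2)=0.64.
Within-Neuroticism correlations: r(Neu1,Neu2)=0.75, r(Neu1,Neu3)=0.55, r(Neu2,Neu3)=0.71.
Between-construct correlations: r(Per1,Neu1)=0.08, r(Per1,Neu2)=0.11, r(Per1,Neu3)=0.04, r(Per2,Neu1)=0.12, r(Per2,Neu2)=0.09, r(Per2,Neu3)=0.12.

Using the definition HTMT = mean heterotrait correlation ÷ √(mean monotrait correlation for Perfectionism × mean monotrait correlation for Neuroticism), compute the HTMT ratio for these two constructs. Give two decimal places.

Between-construct mean = 0.56/6 = 0.0933.
Mean within-Per = 0.64/1 = 0.6400; mean within-Neu = 2.01/3 = 0.6700.
Geometric mean = √(0.6400 × 0.6700) = 0.6548.
HTMT = 0.0933 / 0.6548 = 0.14.

0.14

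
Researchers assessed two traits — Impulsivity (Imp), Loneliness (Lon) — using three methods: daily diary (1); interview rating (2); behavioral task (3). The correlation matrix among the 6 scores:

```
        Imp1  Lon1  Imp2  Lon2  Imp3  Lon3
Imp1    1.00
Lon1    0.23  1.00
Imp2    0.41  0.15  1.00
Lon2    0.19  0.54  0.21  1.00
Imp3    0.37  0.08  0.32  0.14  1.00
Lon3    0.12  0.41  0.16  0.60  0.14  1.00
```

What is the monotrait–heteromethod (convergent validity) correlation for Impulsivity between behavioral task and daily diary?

Same trait (Imp), different methods: r(Imp3, Imp1) = 0.37.

0.37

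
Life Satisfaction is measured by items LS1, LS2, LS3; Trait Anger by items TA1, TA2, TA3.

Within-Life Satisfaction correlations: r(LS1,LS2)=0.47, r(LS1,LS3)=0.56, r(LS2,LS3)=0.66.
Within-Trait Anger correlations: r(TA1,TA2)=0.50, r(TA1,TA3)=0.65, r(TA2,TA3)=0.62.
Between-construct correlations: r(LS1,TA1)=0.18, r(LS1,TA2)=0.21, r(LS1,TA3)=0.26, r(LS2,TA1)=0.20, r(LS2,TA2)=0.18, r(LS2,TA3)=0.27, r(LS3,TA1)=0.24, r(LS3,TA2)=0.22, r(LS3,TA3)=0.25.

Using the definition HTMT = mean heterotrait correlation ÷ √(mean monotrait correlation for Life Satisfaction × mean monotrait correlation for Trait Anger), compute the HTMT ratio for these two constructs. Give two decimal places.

0.39

Mean heterotrait r = 2.01/9 = 0.2233.
Mean within-LS = 1.69/3 = 0.5633; mean within-TA = 1.77/3 = 0.5900.
Geometric mean = √(0.5633 × 0.5900) = 0.5765.
HTMT = 0.2233 / 0.5765 = 0.39.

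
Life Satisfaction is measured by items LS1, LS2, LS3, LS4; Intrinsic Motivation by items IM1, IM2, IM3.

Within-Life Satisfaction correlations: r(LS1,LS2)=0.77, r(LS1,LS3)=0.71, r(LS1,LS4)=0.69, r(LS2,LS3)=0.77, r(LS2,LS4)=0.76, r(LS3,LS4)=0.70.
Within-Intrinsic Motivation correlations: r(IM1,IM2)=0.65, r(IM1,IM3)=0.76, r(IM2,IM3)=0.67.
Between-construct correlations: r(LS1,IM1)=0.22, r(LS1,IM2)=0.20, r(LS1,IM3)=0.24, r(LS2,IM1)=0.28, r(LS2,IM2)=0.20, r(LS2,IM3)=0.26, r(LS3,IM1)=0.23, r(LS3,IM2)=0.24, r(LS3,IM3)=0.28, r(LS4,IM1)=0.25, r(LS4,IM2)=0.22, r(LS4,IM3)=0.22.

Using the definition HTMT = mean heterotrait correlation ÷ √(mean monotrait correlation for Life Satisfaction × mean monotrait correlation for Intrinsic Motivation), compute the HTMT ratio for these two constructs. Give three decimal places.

0.332

Mean between = 2.84/12 = 0.2367.
Mean within-LS = 4.40/6 = 0.7333; mean within-IM = 2.08/3 = 0.6933.
Geometric mean = √(0.7333 × 0.6933) = 0.7130.
HTMT = 0.2367 / 0.7130 = 0.332.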